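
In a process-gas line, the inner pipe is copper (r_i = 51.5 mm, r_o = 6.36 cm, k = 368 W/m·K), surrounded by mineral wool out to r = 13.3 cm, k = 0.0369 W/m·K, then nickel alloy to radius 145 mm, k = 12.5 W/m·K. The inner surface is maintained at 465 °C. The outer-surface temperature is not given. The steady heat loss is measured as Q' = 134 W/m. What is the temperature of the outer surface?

Series resistances:
  R'_copper = ln(0.0636/0.0515)/(2πk) = 0.2110/(2π·368) = 9.127×10^-5 m·K/W
  R'_mineral wool = ln(0.133/0.0636)/(2πk) = 0.7377/(2π·0.0369) = 3.182 m·K/W
  R'_nickel alloy = ln(0.145/0.133)/(2πk) = 0.08638/(2π·12.5) = 0.001100 m·K/W
ΣR = 3.183 m·K/W
ΔT = Q'·ΣR = 134 × 3.183 = 426.5 K
Heat flows outward, so T_out = T_in − ΔT = 465 − 426.5 = 38.5 °C

T_out = 38.5 °C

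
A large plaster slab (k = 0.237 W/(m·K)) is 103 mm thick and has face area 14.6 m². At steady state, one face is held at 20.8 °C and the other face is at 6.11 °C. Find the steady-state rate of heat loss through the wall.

Q = 493 W

Q = kA·ΔT/L = 0.237 × 14.6 × |20.8 °C − 6.11 °C| / 0.103 = 493 W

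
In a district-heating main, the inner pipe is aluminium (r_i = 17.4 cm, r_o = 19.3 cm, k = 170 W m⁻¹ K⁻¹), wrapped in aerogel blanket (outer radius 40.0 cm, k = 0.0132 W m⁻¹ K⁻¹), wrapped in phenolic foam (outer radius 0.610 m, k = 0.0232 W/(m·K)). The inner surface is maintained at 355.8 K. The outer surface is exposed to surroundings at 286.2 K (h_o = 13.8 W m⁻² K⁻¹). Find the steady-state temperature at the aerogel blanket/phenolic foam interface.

Treat each layer as a resistance in series:
  R'_aluminium = ln(0.193/0.174)/(2πk) = 0.1036/(2π·170) = 9.702×10^-5 m·K/W
  R'_aerogel blanket = ln(0.400/0.193)/(2πk) = 0.7288/(2π·0.0132) = 8.787 m·K/W
  R'_phenolic foam = ln(0.610/0.400)/(2πk) = 0.4220/(2π·0.0232) = 2.895 m·K/W
  R'_conv,out = 1/(2πr h) = 1/(2π·0.610·13.8) = 0.01891 m·K/W
ΣR = 9.702×10^-5 + 8.787 + 2.895 + 0.01891 = 11.70 m·K/W
Q' = ΔT/ΣR = (355.8 K − 286.2 K)/11.70 = 5.949 W/m
From the inner boundary to the aerogel blanket/phenolic foam interface, ΣR_partial = 8.787 m·K/W.
T_interface = T_in − Q'·ΣR_partial = 355.8 K − (5.949)(8.787) = 303.5 K

T = 303.5 K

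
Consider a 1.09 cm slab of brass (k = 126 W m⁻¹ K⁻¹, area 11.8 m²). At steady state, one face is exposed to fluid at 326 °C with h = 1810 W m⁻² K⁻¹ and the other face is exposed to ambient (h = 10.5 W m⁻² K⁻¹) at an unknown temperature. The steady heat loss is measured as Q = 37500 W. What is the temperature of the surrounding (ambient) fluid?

T_out = 21.3 °C

Series resistances:
  R_conv,in = 1/(hA) = 1/(1810·11.8) = 4.682×10^-5 K/W
  R_brass = L/(kA) = 0.0109/(126·11.8) = 7.331×10^-6 K/W
  R_conv,out = 1/(hA) = 1/(10.5·11.8) = 0.008071 K/W
ΣR = 0.008125 K/W
ΔT = Q·ΣR = 37500 × 0.008125 = 304.7 K
Heat flows outward, so T_out = T_in − ΔT = 326 − 304.7 = 21.3 °C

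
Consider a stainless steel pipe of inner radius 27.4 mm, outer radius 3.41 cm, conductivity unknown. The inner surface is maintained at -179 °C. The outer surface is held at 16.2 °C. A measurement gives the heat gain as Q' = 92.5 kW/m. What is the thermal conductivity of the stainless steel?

ΣR = ΔT/Q' = |-179 − 16.2|/92500 = 0.002110 m·K/W
ln(r₂/r₁)/(2πk) = 0.002110 ⇒ k = 0.2188/(2π·0.002110) = 16.5 W/m·K

k = 16.5 W/m·K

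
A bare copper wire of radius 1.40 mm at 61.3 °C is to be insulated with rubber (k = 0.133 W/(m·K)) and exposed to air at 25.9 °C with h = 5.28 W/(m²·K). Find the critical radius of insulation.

For a cylinder, r_cr = k_ins/h = 0.133/5.28 = 0.0252 m = 2.52 cm

r_cr = 2.52 cm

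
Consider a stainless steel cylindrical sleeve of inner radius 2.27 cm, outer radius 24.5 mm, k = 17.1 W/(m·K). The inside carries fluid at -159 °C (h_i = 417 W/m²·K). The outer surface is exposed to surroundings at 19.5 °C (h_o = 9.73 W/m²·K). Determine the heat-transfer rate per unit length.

Q' = 261 W/m

Resistance network (inner→outer):
  R'_conv,in = 1/(2πr h) = 1/(2π·0.0227·417) = 0.01681 m·K/W
  R'_stainless steel = ln(0.0245/0.0227)/(2πk) = 0.07631/(2π·17.1) = 7.102×10^-4 m·K/W
  R'_conv,out = 1/(2πr h) = 1/(2π·0.0245·9.73) = 0.6676 m·K/W
ΣR = 0.01681 + 7.102×10^-4 + 0.6676 = 0.6851 m·K/W
Q' = ΔT/ΣR = (-159 °C − 19.5 °C)/0.6851 = -261 W/m
(Negative Q' ⇒ heat flows inward; heat gain = 261 W/m.)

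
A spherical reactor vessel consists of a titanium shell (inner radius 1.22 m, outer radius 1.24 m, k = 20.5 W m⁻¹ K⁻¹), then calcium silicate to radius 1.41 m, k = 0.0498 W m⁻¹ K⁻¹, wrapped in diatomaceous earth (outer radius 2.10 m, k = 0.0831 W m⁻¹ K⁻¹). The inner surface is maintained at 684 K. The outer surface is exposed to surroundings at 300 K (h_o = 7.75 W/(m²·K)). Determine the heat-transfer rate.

Q = 1010 W

Resistance network (inner→outer):
  R_titanium = (1/1.22 − 1/1.24)/(4πk) = 0.01322/(4π·20.5) = 5.132×10^-5 K/W
  R_calcium silicate = (1/1.24 − 1/1.41)/(4πk) = 0.09723/(4π·0.0498) = 0.1554 K/W
  R_diatomaceous earth = (1/1.41 − 1/2.10)/(4πk) = 0.2330/(4π·0.0831) = 0.2232 K/W
  R_conv,out = 1/(4πr²h) = 1/(4π·2.10²·7.75) = 0.002328 K/W
ΣR = 5.132×10^-5 + 0.1554 + 0.2232 + 0.002328 = 0.3810 K/W
Q = ΔT/ΣR = (684 K − 300 K)/0.3810 = 1010 W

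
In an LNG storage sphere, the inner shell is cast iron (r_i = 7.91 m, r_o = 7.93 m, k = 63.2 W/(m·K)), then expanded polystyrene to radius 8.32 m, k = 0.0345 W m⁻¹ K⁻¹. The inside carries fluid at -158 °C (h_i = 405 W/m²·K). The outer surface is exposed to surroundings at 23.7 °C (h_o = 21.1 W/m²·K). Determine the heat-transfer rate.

Q = 13300 W

Resistance network (inner→outer):
  R_conv,in = 1/(4πr²h) = 1/(4π·7.91²·405) = 3.140×10^-6 K/W
  R_cast iron = (1/7.91 − 1/7.93)/(4πk) = 3.188×10^-4/(4π·63.2) = 4.015×10^-7 K/W
  R_expanded polystyrene = (1/7.93 − 1/8.32)/(4πk) = 0.005911/(4π·0.0345) = 0.01363 K/W
  R_conv,out = 1/(4πr²h) = 1/(4π·8.32²·21.1) = 5.448×10^-5 K/W
ΣR = 3.140×10^-6 + 4.015×10^-7 + 0.01363 + 5.448×10^-5 = 0.01369 K/W
Q = ΔT/ΣR = (-158 °C − 23.7 °C)/0.01369 = -13300 W
(Negative Q ⇒ heat flows inward; heat gain = 13300 W.)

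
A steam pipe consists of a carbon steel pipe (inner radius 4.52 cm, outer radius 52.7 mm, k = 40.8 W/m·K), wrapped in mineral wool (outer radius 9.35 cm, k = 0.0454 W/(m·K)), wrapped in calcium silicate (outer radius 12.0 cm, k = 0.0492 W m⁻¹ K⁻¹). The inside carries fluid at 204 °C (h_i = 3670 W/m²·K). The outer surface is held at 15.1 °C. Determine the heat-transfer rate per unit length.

Series thermal resistances, inner to outer:
  R'_conv,in = 1/(2πr h) = 1/(2π·0.0452·3670) = 9.594×10^-4 m·K/W
  R'_carbon steel = ln(0.0527/0.0452)/(2πk) = 0.1535/(2π·40.8) = 5.989×10^-4 m·K/W
  R'_mineral wool = ln(0.0935/0.0527)/(2πk) = 0.5733/(2π·0.0454) = 2.010 m·K/W
  R'_calcium silicate = ln(0.120/0.0935)/(2πk) = 0.2495/(2π·0.0492) = 0.8072 m·K/W
ΣR = 9.594×10^-4 + 5.989×10^-4 + 2.010 + 0.8072 = 2.819 m·K/W
Q' = ΔT/ΣR = (204 °C − 15.1 °C)/2.819 = 67.0 W/m

Q' = 67.0 W/m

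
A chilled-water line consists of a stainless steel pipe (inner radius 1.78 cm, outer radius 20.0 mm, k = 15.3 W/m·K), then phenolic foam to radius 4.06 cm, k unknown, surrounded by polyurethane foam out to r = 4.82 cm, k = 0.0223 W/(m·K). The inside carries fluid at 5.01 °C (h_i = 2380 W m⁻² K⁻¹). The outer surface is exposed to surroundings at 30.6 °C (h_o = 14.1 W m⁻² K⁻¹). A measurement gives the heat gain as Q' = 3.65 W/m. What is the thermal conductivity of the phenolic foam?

ΣR = ΔT/Q' = |5.01 − 30.6|/3.65 = 7.011 m·K/W
Known resistances:
  R'_conv,in = 1/(2πr h) = 1/(2π·0.0178·2380) = 0.003757 m·K/W
  R'_stainless steel = ln(0.0200/0.0178)/(2πk) = 0.1165/(2π·15.3) = 0.001212 m·K/W
  R'_polyurethane foam = ln(0.0482/0.0406)/(2πk) = 0.1716/(2π·0.0223) = 1.225 m·K/W
  R'_conv,out = 1/(2πr h) = 1/(2π·0.0482·14.1) = 0.2342 m·K/W
R_phenolic foam = ΣR − ΣR_known = 7.011 − 1.464 = 5.547 m·K/W
ln(r₂/r₁)/(2πk) = 5.547 ⇒ k = 0.7080/(2π·5.547) = 0.0203 W/m·K

k = 0.0203 W/m·K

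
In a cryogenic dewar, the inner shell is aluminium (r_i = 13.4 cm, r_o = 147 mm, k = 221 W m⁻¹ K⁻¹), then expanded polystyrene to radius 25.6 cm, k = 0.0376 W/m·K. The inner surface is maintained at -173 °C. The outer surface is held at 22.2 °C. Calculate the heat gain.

Q = 31.8 W

Series thermal resistances, inner to outer:
  R_aluminium = (1/0.134 − 1/0.147)/(4πk) = 0.6600/(4π·221) = 2.376×10^-4 K/W
  R_expanded polystyrene = (1/0.147 − 1/0.256)/(4πk) = 2.896/(4π·0.0376) = 6.130 K/W
ΣR = 2.376×10^-4 + 6.130 = 6.130 K/W
Q = ΔT/ΣR = (-173 °C − 22.2 °C)/6.130 = -31.8 W
(Negative Q ⇒ heat flows inward; heat gain = 31.8 W.)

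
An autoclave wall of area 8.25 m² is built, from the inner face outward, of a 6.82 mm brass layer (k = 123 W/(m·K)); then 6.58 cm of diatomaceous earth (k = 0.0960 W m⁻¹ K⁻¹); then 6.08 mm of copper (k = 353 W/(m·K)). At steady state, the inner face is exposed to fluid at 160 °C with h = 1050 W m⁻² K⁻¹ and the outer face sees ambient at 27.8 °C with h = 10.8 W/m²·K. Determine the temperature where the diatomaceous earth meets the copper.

T = 43.5 °C

Resistance network (inner→outer):
  R_conv,in = 1/(hA) = 1/(1050·8.25) = 1.154×10^-4 K/W
  R_brass = L/(kA) = 0.00682/(123·8.25) = 6.721×10^-6 K/W
  R_diatomaceous earth = L/(kA) = 0.0658/(0.0960·8.25) = 0.08308 K/W
  R_copper = L/(kA) = 0.00608/(353·8.25) = 2.088×10^-6 K/W
  R_conv,out = 1/(hA) = 1/(10.8·8.25) = 0.01122 K/W
ΣR = 1.154×10^-4 + 6.721×10^-6 + 0.08308 + 2.088×10^-6 + 0.01122 = 0.09442 K/W
Q = ΔT/ΣR = (160 °C − 27.8 °C)/0.09442 = 1400 W
From the inner boundary to the diatomaceous earth/copper interface, ΣR_partial = 0.08320 K/W.
T_interface = T_in − Q·ΣR_partial = 160 °C − (1400)(0.08320) = 43.5 °C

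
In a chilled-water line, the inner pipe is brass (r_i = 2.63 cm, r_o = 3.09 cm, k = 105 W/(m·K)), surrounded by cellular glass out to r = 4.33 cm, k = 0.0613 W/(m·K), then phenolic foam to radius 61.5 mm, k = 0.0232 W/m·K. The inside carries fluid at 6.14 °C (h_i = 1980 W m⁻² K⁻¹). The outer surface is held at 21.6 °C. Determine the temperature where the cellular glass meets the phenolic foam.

Resistance network (inner→outer):
  R'_conv,in = 1/(2πr h) = 1/(2π·0.0263·1980) = 0.003056 m·K/W
  R'_brass = ln(0.0309/0.0263)/(2πk) = 0.1612/(2π·105) = 2.443×10^-4 m·K/W
  R'_cellular glass = ln(0.0433/0.0309)/(2πk) = 0.3374/(2π·0.0613) = 0.8760 m·K/W
  R'_phenolic foam = ln(0.0615/0.0433)/(2πk) = 0.3509/(2π·0.0232) = 2.407 m·K/W
ΣR = 0.003056 + 2.443×10^-4 + 0.8760 + 2.407 = 3.286 m·K/W
Q' = ΔT/ΣR = (6.14 °C − 21.6 °C)/3.286 = -4.705 W/m
From the inner boundary to the cellular glass/phenolic foam interface, ΣR_partial = 0.8793 m·K/W.
T_interface = T_in − Q'·ΣR_partial = 6.14 °C − (-4.705)(0.8793) = 10.3 °C

T = 10.3 °C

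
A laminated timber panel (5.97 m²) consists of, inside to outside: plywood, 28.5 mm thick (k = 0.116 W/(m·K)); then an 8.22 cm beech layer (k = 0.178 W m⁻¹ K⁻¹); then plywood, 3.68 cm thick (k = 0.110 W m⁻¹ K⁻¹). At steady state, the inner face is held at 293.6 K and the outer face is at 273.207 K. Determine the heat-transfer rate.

Q = 117 W

Series thermal resistances, inner to outer:
  R_plywood = L/(kA) = 0.0285/(0.116·5.97) = 0.04115 K/W
  R_beech = L/(kA) = 0.0822/(0.178·5.97) = 0.07735 K/W
  R_plywood = L/(kA) = 0.0368/(0.110·5.97) = 0.05604 K/W
ΣR = 0.04115 + 0.07735 + 0.05604 = 0.1745 K/W
Q = ΔT/ΣR = (293.6 K − 273.207 K)/0.1745 = 117 W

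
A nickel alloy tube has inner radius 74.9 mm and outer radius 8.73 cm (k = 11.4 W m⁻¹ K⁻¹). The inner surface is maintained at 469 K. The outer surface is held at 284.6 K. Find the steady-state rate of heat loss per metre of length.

Q' = 2πk·ΔT/ln(r₂/r₁) = 2π × 11.4 × 184.4 / ln(0.0873/0.0749) = 86200 W/m

Q' = 86200 W/m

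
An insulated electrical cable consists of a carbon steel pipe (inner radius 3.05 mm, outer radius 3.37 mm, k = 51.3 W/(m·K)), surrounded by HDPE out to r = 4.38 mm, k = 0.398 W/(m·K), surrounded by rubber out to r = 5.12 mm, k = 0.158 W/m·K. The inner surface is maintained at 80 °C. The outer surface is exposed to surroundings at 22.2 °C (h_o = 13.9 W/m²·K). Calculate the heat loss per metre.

Q' = 23.1 W/m

Series thermal resistances, inner to outer:
  R'_carbon steel = ln(0.00337/0.00305)/(2πk) = 0.09977/(2π·51.3) = 3.095×10^-4 m·K/W
  R'_HDPE = ln(0.00438/0.00337)/(2πk) = 0.2621/(2π·0.398) = 0.1048 m·K/W
  R'_rubber = ln(0.00512/0.00438)/(2πk) = 0.1561/(2π·0.158) = 0.1572 m·K/W
  R'_conv,out = 1/(2πr h) = 1/(2π·0.00512·13.9) = 2.236 m·K/W
ΣR = 3.095×10^-4 + 0.1048 + 0.1572 + 2.236 = 2.498 m·K/W
Q' = ΔT/ΣR = (80 °C − 22.2 °C)/2.498 = 23.1 W/m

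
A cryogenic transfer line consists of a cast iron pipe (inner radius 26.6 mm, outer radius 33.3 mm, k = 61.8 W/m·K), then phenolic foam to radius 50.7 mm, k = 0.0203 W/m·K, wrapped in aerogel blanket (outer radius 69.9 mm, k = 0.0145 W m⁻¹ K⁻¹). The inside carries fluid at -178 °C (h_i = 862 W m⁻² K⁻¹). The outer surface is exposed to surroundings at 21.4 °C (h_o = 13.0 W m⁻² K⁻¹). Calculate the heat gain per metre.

Q' = 28.5 W/m

Treat each layer as a resistance in series:
  R'_conv,in = 1/(2πr h) = 1/(2π·0.0266·862) = 0.006941 m·K/W
  R'_cast iron = ln(0.0333/0.0266)/(2πk) = 0.2246/(2π·61.8) = 5.785×10^-4 m·K/W
  R'_phenolic foam = ln(0.0507/0.0333)/(2πk) = 0.4204/(2π·0.0203) = 3.296 m·K/W
  R'_aerogel blanket = ln(0.0699/0.0507)/(2πk) = 0.3211/(2π·0.0145) = 3.525 m·K/W
  R'_conv,out = 1/(2πr h) = 1/(2π·0.0699·13.0) = 0.1751 m·K/W
ΣR = 0.006941 + 5.785×10^-4 + 3.296 + 3.525 + 0.1751 = 7.004 m·K/W
Q' = ΔT/ΣR = (-178 °C − 21.4 °C)/7.004 = -28.5 W/m
(Negative Q' ⇒ heat flows inward; heat gain = 28.5 W/m.)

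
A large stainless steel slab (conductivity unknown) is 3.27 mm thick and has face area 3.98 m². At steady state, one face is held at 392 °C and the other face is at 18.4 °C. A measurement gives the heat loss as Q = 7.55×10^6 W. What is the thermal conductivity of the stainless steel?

ΣR = ΔT/Q = |392 − 18.4|/7.55×10^6 = 4.948×10^-5 K/W
L/(kA) = 4.948×10^-5 ⇒ k = 0.00327/(4.948×10^-5·3.98) = 16.6 W/m·K

k = 16.6 W/m·K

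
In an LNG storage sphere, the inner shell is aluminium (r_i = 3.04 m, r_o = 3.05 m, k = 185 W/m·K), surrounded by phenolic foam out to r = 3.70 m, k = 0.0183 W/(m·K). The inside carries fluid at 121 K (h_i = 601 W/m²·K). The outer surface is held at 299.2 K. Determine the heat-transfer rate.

Series thermal resistances, inner to outer:
  R_conv,in = 1/(4πr²h) = 1/(4π·3.04²·601) = 1.433×10^-5 K/W
  R_aluminium = (1/3.04 − 1/3.05)/(4πk) = 0.001079/(4π·185) = 4.639×10^-7 K/W
  R_phenolic foam = (1/3.05 − 1/3.70)/(4πk) = 0.05760/(4π·0.0183) = 0.2505 K/W
ΣR = 1.433×10^-5 + 4.639×10^-7 + 0.2505 = 0.2505 K/W
Q = ΔT/ΣR = (121 K − 299.2 K)/0.2505 = -711 W
(Negative Q ⇒ heat flows inward; heat gain = 711 W.)

Q = 711 W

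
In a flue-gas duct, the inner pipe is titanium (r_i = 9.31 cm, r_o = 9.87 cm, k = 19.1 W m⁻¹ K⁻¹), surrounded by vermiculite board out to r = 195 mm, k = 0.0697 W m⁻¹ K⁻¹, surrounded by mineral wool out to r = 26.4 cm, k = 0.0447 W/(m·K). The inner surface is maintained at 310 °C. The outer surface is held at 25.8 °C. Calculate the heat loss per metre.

Q' = 108 W/m

Treat each layer as a resistance in series:
  R'_titanium = ln(0.0987/0.0931)/(2πk) = 0.05841/(2π·19.1) = 4.867×10^-4 m·K/W
  R'_vermiculite board = ln(0.195/0.0987)/(2πk) = 0.6809/(2π·0.0697) = 1.555 m·K/W
  R'_mineral wool = ln(0.264/0.195)/(2πk) = 0.3029/(2π·0.0447) = 1.079 m·K/W
ΣR = 4.867×10^-4 + 1.555 + 1.079 = 2.634 m·K/W
Q' = ΔT/ΣR = (310 °C − 25.8 °C)/2.634 = 108 W/m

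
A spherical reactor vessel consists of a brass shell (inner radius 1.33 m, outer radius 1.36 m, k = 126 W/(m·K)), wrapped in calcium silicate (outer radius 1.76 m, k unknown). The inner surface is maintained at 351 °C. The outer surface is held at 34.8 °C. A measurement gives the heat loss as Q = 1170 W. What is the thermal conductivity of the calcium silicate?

k = 0.0492 W/m·K

ΣR = ΔT/Q = |351 − 34.8|/1170 = 0.2703 K/W
Known resistances:
  R_brass = (1/1.33 − 1/1.36)/(4πk) = 0.01659/(4π·126) = 1.047×10^-5 K/W
R_calcium silicate = ΣR − ΣR_known = 0.2703 − 1.047×10^-5 = 0.2703 K/W
(1/r₁−1/r₂)/(4πk) = 0.2703 ⇒ k = 0.1671/(4π·0.2703) = 0.0492 W/m·K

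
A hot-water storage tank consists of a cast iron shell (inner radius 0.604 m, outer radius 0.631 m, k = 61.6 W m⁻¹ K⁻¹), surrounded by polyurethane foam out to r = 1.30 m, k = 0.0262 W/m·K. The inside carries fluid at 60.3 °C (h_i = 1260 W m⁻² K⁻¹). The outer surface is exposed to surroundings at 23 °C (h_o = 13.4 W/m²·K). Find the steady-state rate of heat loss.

Series thermal resistances, inner to outer:
  R_conv,in = 1/(4πr²h) = 1/(4π·0.604²·1260) = 1.731×10^-4 K/W
  R_cast iron = (1/0.604 − 1/0.631)/(4πk) = 0.07084/(4π·61.6) = 9.152×10^-5 K/W
  R_polyurethane foam = (1/0.631 − 1/1.30)/(4πk) = 0.8156/(4π·0.0262) = 2.477 K/W
  R_conv,out = 1/(4πr²h) = 1/(4π·1.30²·13.4) = 0.003514 K/W
ΣR = 1.731×10^-4 + 9.152×10^-5 + 2.477 + 0.003514 = 2.481 K/W
Q = ΔT/ΣR = (60.3 °C − 23 °C)/2.481 = 15.0 W

Q = 15.0 W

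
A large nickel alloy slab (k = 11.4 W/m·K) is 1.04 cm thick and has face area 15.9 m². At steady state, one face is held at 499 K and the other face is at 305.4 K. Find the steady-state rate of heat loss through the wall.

Q = kA·ΔT/L = 11.4 × 15.9 × |499 K − 305.4 K| / 0.0104 = 3.37×10^6 W

Q = 3370 kW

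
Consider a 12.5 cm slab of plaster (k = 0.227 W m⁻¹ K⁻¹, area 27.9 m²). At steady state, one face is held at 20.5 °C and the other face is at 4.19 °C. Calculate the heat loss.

Q = 826 W

Q = kA·ΔT/L = 0.227 × 27.9 × |20.5 °C − 4.19 °C| / 0.125 = 826 W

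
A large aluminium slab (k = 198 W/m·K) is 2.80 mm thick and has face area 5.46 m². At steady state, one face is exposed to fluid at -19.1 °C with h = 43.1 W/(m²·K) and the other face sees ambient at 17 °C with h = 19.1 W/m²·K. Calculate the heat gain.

Q = 2610 W

Treat each layer as a resistance in series:
  R_conv,in = 1/(hA) = 1/(43.1·5.46) = 0.004249 K/W
  R_aluminium = L/(kA) = 0.00280/(198·5.46) = 2.590×10^-6 K/W
  R_conv,out = 1/(hA) = 1/(19.1·5.46) = 0.009589 K/W
ΣR = 0.004249 + 2.590×10^-6 + 0.009589 = 0.01384 K/W
Q = ΔT/ΣR = (-19.1 °C − 17 °C)/0.01384 = -2610 W
(Negative Q ⇒ heat flows inward; heat gain = 2610 W.)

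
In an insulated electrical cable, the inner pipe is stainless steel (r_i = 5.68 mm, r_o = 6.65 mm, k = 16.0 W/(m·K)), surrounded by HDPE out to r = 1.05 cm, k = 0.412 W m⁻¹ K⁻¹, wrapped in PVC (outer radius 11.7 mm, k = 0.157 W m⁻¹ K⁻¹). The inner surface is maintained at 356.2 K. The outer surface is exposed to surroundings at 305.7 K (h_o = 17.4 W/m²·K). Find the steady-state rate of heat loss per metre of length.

Resistance network (inner→outer):
  R'_stainless steel = ln(0.00665/0.00568)/(2πk) = 0.1577/(2π·16.0) = 0.001568 m·K/W
  R'_HDPE = ln(0.0105/0.00665)/(2πk) = 0.4568/(2π·0.412) = 0.1764 m·K/W
  R'_PVC = ln(0.0117/0.0105)/(2πk) = 0.1082/(2π·0.157) = 0.1097 m·K/W
  R'_conv,out = 1/(2πr h) = 1/(2π·0.0117·17.4) = 0.7818 m·K/W
ΣR = 0.001568 + 0.1764 + 0.1097 + 0.7818 = 1.069 m·K/W
Q' = ΔT/ΣR = (356.2 K − 305.7 K)/1.069 = 47.2 W/m

Q' = 47.2 W/m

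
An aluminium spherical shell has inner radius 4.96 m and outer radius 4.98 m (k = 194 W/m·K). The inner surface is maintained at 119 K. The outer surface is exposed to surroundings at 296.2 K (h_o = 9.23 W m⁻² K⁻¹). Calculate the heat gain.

Q = 509 kW

Series thermal resistances, inner to outer:
  R_aluminium = (1/4.96 − 1/4.98)/(4πk) = 8.097×10^-4/(4π·194) = 3.321×10^-7 K/W
  R_conv,out = 1/(4πr²h) = 1/(4π·4.98²·9.23) = 3.476×10^-4 K/W
ΣR = 3.321×10^-7 + 3.476×10^-4 = 3.479×10^-4 K/W
Q = ΔT/ΣR = (119 K − 296.2 K)/3.479×10^-4 = -5.09×10^5 W
(Negative Q ⇒ heat flows inward; heat gain = 5.09×10^5 W.)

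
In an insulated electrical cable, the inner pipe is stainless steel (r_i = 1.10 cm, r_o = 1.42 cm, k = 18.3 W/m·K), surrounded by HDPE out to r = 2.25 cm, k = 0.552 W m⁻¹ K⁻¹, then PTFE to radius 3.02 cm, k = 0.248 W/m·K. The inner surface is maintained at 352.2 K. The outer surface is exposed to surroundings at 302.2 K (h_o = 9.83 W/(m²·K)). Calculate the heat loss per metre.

Series thermal resistances, inner to outer:
  R'_stainless steel = ln(0.0142/0.0110)/(2πk) = 0.2553/(2π·18.3) = 0.002221 m·K/W
  R'_HDPE = ln(0.0225/0.0142)/(2πk) = 0.4603/(2π·0.552) = 0.1327 m·K/W
  R'_PTFE = ln(0.0302/0.0225)/(2πk) = 0.2943/(2π·0.248) = 0.1889 m·K/W
  R'_conv,out = 1/(2πr h) = 1/(2π·0.0302·9.83) = 0.5361 m·K/W
ΣR = 0.002221 + 0.1327 + 0.1889 + 0.5361 = 0.8599 m·K/W
Q' = ΔT/ΣR = (352.2 K − 302.2 K)/0.8599 = 58.1 W/m

Q' = 58.1 W/m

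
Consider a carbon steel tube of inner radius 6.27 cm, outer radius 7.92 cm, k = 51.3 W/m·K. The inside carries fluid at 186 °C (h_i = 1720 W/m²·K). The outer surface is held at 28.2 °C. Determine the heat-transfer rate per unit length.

Q' = 71.7 kW/m

Resistance network (inner→outer):
  R'_conv,in = 1/(2πr h) = 1/(2π·0.0627·1720) = 0.001476 m·K/W
  R'_carbon steel = ln(0.0792/0.0627)/(2πk) = 0.2336/(2π·51.3) = 7.248×10^-4 m·K/W
ΣR = 0.001476 + 7.248×10^-4 = 0.002201 m·K/W
Q' = ΔT/ΣR = (186 °C − 28.2 °C)/0.002201 = 71700 W/m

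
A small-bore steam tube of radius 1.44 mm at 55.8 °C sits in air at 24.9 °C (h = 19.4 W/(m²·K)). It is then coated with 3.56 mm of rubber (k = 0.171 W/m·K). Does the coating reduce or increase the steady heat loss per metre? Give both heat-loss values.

Critical radius for a cylinder: r_cr = k/h = 0.00881 m = 0.881 cm.
Outer radius after coating: r₂ = 0.00144 + 0.00356 = 0.00500 m.
Since r₁ < r_cr and r₂ ≤ r_cr, the coating moves toward the maximum at r_cr — heat loss rises.
Bare: R = 1/(2πr₁h) = 5.697 m·K/W; Q = 30.9/5.697 = 5.42 W/m.
Coated: R = R_cond + R_conv = 2.799 m·K/W; Q = 30.9/2.799 = 11.0 W/m.

increases: 5.42 → 11.0 W/m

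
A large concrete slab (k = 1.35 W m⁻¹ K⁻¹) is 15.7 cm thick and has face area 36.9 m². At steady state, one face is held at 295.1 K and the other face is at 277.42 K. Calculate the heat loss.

Q = 5.61 kW

Q = kA·ΔT/L = 1.35 × 36.9 × |295.1 K − 277.42 K| / 0.157 = 5610 W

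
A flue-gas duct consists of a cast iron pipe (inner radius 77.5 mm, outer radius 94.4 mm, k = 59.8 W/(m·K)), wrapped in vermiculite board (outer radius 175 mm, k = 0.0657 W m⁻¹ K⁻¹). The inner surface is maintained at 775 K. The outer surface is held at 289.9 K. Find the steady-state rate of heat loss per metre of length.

Q' = 324 W/m

Series thermal resistances, inner to outer:
  R'_cast iron = ln(0.0944/0.0775)/(2πk) = 0.1973/(2π·59.8) = 5.250×10^-4 m·K/W
  R'_vermiculite board = ln(0.175/0.0944)/(2πk) = 0.6172/(2π·0.0657) = 1.495 m·K/W
ΣR = 5.250×10^-4 + 1.495 = 1.496 m·K/W
Q' = ΔT/ΣR = (775 K − 289.9 K)/1.496 = 324 W/m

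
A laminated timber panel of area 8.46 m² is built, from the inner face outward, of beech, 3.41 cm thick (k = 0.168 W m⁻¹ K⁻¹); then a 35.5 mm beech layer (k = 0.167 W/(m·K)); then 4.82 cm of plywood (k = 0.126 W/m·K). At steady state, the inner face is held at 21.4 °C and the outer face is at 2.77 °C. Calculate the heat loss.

Q = 197 W

Series thermal resistances, inner to outer:
  R_beech = L/(kA) = 0.0341/(0.168·8.46) = 0.02399 K/W
  R_beech = L/(kA) = 0.0355/(0.167·8.46) = 0.02513 K/W
  R_plywood = L/(kA) = 0.0482/(0.126·8.46) = 0.04522 K/W
ΣR = 0.02399 + 0.02513 + 0.04522 = 0.09434 K/W
Q = ΔT/ΣR = (21.4 °C − 2.77 °C)/0.09434 = 197 W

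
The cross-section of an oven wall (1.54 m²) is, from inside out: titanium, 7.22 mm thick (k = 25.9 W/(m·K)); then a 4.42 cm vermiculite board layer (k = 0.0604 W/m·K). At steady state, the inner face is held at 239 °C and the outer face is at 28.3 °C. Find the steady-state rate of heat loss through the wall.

Resistance network (inner→outer):
  R_titanium = L/(kA) = 0.00722/(25.9·1.54) = 1.810×10^-4 K/W
  R_vermiculite board = L/(kA) = 0.0442/(0.0604·1.54) = 0.4752 K/W
ΣR = 1.810×10^-4 + 0.4752 = 0.4754 K/W
Q = ΔT/ΣR = (239 °C − 28.3 °C)/0.4754 = 443 W

Q = 443 W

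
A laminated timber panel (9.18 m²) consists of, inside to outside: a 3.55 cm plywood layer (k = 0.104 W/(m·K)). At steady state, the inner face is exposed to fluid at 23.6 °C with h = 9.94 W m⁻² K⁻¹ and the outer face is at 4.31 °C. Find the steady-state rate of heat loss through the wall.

Q = 401 W

Series thermal resistances, inner to outer:
  R_conv,in = 1/(hA) = 1/(9.94·9.18) = 0.01096 K/W
  R_plywood = L/(kA) = 0.0355/(0.104·9.18) = 0.03718 K/W
ΣR = 0.01096 + 0.03718 = 0.04814 K/W
Q = ΔT/ΣR = (23.6 °C − 4.31 °C)/0.04814 = 401 W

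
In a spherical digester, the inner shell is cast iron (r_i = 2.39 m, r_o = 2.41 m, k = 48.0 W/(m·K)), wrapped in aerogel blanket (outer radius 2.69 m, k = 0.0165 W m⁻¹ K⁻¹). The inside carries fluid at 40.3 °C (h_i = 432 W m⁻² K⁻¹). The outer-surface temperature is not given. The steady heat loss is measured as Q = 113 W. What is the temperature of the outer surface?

Sum the resistances:
  R_conv,in = 1/(4πr²h) = 1/(4π·2.39²·432) = 3.225×10^-5 K/W
  R_cast iron = (1/2.39 − 1/2.41)/(4πk) = 0.003472/(4π·48.0) = 5.757×10^-6 K/W
  R_aerogel blanket = (1/2.41 − 1/2.69)/(4πk) = 0.04319/(4π·0.0165) = 0.2083 K/W
ΣR = 0.2083 K/W
ΔT = Q·ΣR = 113 × 0.2083 = 23.54 K
Heat flows outward, so T_out = T_in − ΔT = 40.3 − 23.54 = 16.8 °C

T_out = 16.8 °C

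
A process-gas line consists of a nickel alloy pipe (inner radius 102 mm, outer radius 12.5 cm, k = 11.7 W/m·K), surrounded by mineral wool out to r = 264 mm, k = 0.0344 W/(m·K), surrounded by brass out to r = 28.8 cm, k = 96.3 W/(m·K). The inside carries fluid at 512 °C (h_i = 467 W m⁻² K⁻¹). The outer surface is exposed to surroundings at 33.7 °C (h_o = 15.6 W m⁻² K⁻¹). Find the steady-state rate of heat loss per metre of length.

Q' = 137 W/m

Series thermal resistances, inner to outer:
  R'_conv,in = 1/(2πr h) = 1/(2π·0.102·467) = 0.003341 m·K/W
  R'_nickel alloy = ln(0.125/0.102)/(2πk) = 0.2033/(2π·11.7) = 0.002766 m·K/W
  R'_mineral wool = ln(0.264/0.125)/(2πk) = 0.7476/(2π·0.0344) = 3.459 m·K/W
  R'_brass = ln(0.288/0.264)/(2πk) = 0.08701/(2π·96.3) = 1.438×10^-4 m·K/W
  R'_conv,out = 1/(2πr h) = 1/(2π·0.288·15.6) = 0.03542 m·K/W
ΣR = 0.003341 + 0.002766 + 3.459 + 1.438×10^-4 + 0.03542 = 3.501 m·K/W
Q' = ΔT/ΣR = (512 °C − 33.7 °C)/3.501 = 137 W/m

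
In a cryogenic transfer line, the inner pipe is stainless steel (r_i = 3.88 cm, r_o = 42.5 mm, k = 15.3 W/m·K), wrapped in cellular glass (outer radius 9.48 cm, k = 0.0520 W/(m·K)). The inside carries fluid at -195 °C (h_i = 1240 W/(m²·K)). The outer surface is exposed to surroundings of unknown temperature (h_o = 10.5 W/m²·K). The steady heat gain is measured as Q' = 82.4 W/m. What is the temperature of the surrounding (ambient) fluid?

Series resistances:
  R'_conv,in = 1/(2πr h) = 1/(2π·0.0388·1240) = 0.003308 m·K/W
  R'_stainless steel = ln(0.0425/0.0388)/(2πk) = 0.09108/(2π·15.3) = 9.475×10^-4 m·K/W
  R'_cellular glass = ln(0.0948/0.0425)/(2πk) = 0.8023/(2π·0.0520) = 2.455 m·K/W
  R'_conv,out = 1/(2πr h) = 1/(2π·0.0948·10.5) = 0.1599 m·K/W
ΣR = 2.620 m·K/W
ΔT = Q'·ΣR = 82.4 × 2.620 = 215.9 K
Heat flows inward, so T_out = T_in + ΔT = -195 + 215.9 = 20.9 °C

T_out = 20.9 °C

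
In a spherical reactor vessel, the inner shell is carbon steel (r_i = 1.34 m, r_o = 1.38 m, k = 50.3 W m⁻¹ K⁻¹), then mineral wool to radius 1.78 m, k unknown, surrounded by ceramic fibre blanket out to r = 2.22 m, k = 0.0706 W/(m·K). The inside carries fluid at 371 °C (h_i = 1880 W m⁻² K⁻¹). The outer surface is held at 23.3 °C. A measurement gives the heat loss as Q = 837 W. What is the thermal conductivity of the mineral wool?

k = 0.0447 W/m·K

ΣR = ΔT/Q = |371 − 23.3|/837 = 0.4154 K/W
Known resistances:
  R_conv,in = 1/(4πr²h) = 1/(4π·1.34²·1880) = 2.357×10^-5 K/W
  R_carbon steel = (1/1.34 − 1/1.38)/(4πk) = 0.02163/(4π·50.3) = 3.422×10^-5 K/W
  R_ceramic fibre blanket = (1/1.78 − 1/2.22)/(4πk) = 0.1113/(4π·0.0706) = 0.1255 K/W
R_mineral wool = ΣR − ΣR_known = 0.4154 − 0.1256 = 0.2898 K/W
(1/r₁−1/r₂)/(4πk) = 0.2898 ⇒ k = 0.1628/(4π·0.2898) = 0.0447 W/m·K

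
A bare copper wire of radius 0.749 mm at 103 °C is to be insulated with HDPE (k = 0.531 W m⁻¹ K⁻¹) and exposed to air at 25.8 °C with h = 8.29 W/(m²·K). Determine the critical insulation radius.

r_cr = 6.41 cm

For a cylinder, r_cr = k_ins/h = 0.531/8.29 = 0.0641 m = 6.41 cm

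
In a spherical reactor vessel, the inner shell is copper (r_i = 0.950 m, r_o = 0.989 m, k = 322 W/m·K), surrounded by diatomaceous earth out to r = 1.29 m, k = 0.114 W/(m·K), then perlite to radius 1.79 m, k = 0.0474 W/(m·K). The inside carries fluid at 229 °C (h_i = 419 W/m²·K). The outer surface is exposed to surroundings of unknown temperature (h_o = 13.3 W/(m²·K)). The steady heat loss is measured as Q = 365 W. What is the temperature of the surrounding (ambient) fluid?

T_out = 35.4 °C

Sum the resistances:
  R_conv,in = 1/(4πr²h) = 1/(4π·0.950²·419) = 2.104×10^-4 K/W
  R_copper = (1/0.950 − 1/0.989)/(4πk) = 0.04151/(4π·322) = 1.026×10^-5 K/W
  R_diatomaceous earth = (1/0.989 − 1/1.29)/(4πk) = 0.2359/(4π·0.114) = 0.1647 K/W
  R_perlite = (1/1.29 − 1/1.79)/(4πk) = 0.2165/(4π·0.0474) = 0.3635 K/W
  R_conv,out = 1/(4πr²h) = 1/(4π·1.79²·13.3) = 0.001867 K/W
ΣR = 0.5303 K/W
ΔT = Q·ΣR = 365 × 0.5303 = 193.6 K
Heat flows outward, so T_out = T_in − ΔT = 229 − 193.6 = 35.4 °C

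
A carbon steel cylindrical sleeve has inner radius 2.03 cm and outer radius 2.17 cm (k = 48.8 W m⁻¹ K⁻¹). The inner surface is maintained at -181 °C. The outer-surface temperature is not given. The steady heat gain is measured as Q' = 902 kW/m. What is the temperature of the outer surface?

Series resistances:
  R'_carbon steel = ln(0.0217/0.0203)/(2πk) = 0.06669/(2π·48.8) = 2.175×10^-4 m·K/W
ΣR = 2.175×10^-4 m·K/W
ΔT = Q'·ΣR = 9.02×10^5 × 2.175×10^-4 = 196.2 K
Heat flows inward, so T_out = T_in + ΔT = -181 + 196.2 = 15.2 °C

T_out = 15.2 °C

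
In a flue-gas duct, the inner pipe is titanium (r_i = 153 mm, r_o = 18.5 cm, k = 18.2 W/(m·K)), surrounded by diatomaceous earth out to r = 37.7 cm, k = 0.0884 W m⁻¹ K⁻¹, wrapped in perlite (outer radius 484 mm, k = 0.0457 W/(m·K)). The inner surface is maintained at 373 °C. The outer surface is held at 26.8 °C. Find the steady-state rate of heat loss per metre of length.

Q' = 161 W/m

Treat each layer as a resistance in series:
  R'_titanium = ln(0.185/0.153)/(2πk) = 0.1899/(2π·18.2) = 0.001661 m·K/W
  R'_diatomaceous earth = ln(0.377/0.185)/(2πk) = 0.7119/(2π·0.0884) = 1.282 m·K/W
  R'_perlite = ln(0.484/0.377)/(2πk) = 0.2498/(2π·0.0457) = 0.8701 m·K/W
ΣR = 0.001661 + 1.282 + 0.8701 = 2.154 m·K/W
Q' = ΔT/ΣR = (373 °C − 26.8 °C)/2.154 = 161 W/m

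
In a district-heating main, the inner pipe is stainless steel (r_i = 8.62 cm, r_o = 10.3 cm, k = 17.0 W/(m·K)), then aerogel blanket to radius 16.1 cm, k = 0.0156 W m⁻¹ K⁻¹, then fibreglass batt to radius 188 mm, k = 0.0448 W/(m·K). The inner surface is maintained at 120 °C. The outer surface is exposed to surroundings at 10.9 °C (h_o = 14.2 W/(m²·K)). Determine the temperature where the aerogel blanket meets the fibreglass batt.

T = 23.8 °C

Treat each layer as a resistance in series:
  R'_stainless steel = ln(0.103/0.0862)/(2πk) = 0.1781/(2π·17.0) = 0.001667 m·K/W
  R'_aerogel blanket = ln(0.161/0.103)/(2πk) = 0.4467/(2π·0.0156) = 4.557 m·K/W
  R'_fibreglass batt = ln(0.188/0.161)/(2πk) = 0.1550/(2π·0.0448) = 0.5508 m·K/W
  R'_conv,out = 1/(2πr h) = 1/(2π·0.188·14.2) = 0.05962 m·K/W
ΣR = 0.001667 + 4.557 + 0.5508 + 0.05962 = 5.169 m·K/W
Q' = ΔT/ΣR = (120 °C − 10.9 °C)/5.169 = 21.11 W/m
From the inner boundary to the aerogel blanket/fibreglass batt interface, ΣR_partial = 4.559 m·K/W.
T_interface = T_in − Q'·ΣR_partial = 120 °C − (21.11)(4.559) = 23.8 °C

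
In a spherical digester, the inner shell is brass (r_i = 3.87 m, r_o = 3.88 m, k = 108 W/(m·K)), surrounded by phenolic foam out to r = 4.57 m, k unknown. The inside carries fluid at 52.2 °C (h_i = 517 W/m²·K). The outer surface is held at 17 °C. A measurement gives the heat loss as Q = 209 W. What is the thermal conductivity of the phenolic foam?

ΣR = ΔT/Q = |52.2 − 17|/209 = 0.1684 K/W
Known resistances:
  R_conv,in = 1/(4πr²h) = 1/(4π·3.87²·517) = 1.028×10^-5 K/W
  R_brass = (1/3.87 − 1/3.88)/(4πk) = 6.660×10^-4/(4π·108) = 4.907×10^-7 K/W
R_phenolic foam = ΣR − ΣR_known = 0.1684 − 1.077×10^-5 = 0.1684 K/W
(1/r₁−1/r₂)/(4πk) = 0.1684 ⇒ k = 0.03891/(4π·0.1684) = 0.0184 W/m·K

k = 0.0184 W/m·K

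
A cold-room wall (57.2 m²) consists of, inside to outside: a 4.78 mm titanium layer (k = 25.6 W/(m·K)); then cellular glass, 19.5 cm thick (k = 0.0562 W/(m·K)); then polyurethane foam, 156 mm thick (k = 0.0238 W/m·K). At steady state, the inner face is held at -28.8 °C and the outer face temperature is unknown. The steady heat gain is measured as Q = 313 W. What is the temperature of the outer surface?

Sum the resistances:
  R_titanium = L/(kA) = 0.00478/(25.6·57.2) = 3.264×10^-6 K/W
  R_cellular glass = L/(kA) = 0.195/(0.0562·57.2) = 0.06066 K/W
  R_polyurethane foam = L/(kA) = 0.156/(0.0238·57.2) = 0.1146 K/W
ΣR = 0.1753 K/W
ΔT = Q·ΣR = 313 × 0.1753 = 54.87 K
Heat flows inward, so T_out = T_in + ΔT = -28.8 + 54.87 = 26.1 °C

T_out = 26.1 °C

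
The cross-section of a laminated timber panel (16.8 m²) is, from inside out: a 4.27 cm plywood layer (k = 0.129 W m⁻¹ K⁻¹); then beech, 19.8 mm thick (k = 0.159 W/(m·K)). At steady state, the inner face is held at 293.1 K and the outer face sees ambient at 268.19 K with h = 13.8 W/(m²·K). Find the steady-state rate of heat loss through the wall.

Treat each layer as a resistance in series:
  R_plywood = L/(kA) = 0.0427/(0.129·16.8) = 0.01970 K/W
  R_beech = L/(kA) = 0.0198/(0.159·16.8) = 0.007412 K/W
  R_conv,out = 1/(hA) = 1/(13.8·16.8) = 0.004313 K/W
ΣR = 0.01970 + 0.007412 + 0.004313 = 0.03143 K/W
Q = ΔT/ΣR = (293.1 K − 268.19 K)/0.03143 = 793 W

Q = 793 W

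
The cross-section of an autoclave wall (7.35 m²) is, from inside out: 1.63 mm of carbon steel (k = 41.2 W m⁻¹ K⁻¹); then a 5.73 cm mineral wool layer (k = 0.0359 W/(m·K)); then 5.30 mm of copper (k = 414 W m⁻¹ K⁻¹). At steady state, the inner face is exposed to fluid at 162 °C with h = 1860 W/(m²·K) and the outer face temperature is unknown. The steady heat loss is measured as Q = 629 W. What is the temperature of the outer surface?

T_out = 25.4 °C

Series resistances:
  R_conv,in = 1/(hA) = 1/(1860·7.35) = 7.315×10^-5 K/W
  R_carbon steel = L/(kA) = 0.00163/(41.2·7.35) = 5.383×10^-6 K/W
  R_mineral wool = L/(kA) = 0.0573/(0.0359·7.35) = 0.2172 K/W
  R_copper = L/(kA) = 0.00530/(414·7.35) = 1.742×10^-6 K/W
ΣR = 0.2172 K/W
ΔT = Q·ΣR = 629 × 0.2172 = 136.6 K
Heat flows outward, so T_out = T_in − ΔT = 162 − 136.6 = 25.4 °C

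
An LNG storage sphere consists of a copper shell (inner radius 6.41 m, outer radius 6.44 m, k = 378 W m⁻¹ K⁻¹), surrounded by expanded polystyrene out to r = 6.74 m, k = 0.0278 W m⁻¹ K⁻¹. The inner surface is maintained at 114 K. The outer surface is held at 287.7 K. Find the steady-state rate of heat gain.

Q = 8.78 kW

Resistance network (inner→outer):
  R_copper = (1/6.41 − 1/6.44)/(4πk) = 7.267×10^-4/(4π·378) = 1.530×10^-7 K/W
  R_expanded polystyrene = (1/6.44 − 1/6.74)/(4πk) = 0.006912/(4π·0.0278) = 0.01978 K/W
ΣR = 1.530×10^-7 + 0.01978 = 0.01978 K/W
Q = ΔT/ΣR = (114 K − 287.7 K)/0.01978 = -8780 W
(Negative Q ⇒ heat flows inward; heat gain = 8780 W.)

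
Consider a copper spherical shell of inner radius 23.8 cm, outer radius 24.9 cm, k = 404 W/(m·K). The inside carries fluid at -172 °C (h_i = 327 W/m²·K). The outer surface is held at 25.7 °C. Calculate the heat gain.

Resistance network (inner→outer):
  R_conv,in = 1/(4πr²h) = 1/(4π·0.238²·327) = 0.004296 K/W
  R_copper = (1/0.238 − 1/0.249)/(4πk) = 0.1856/(4π·404) = 3.656×10^-5 K/W
ΣR = 0.004296 + 3.656×10^-5 = 0.004333 K/W
Q = ΔT/ΣR = (-172 °C − 25.7 °C)/0.004333 = -45600 W
(Negative Q ⇒ heat flows inward; heat gain = 45600 W.)

Q = 45.6 kW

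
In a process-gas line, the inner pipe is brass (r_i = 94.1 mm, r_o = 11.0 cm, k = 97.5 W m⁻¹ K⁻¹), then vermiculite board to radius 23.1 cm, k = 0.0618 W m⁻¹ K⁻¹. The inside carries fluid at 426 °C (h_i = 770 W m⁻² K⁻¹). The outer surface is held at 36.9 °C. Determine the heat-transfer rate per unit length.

Treat each layer as a resistance in series:
  R'_conv,in = 1/(2πr h) = 1/(2π·0.0941·770) = 0.002197 m·K/W
  R'_brass = ln(0.110/0.0941)/(2πk) = 0.1561/(2π·97.5) = 2.548×10^-4 m·K/W
  R'_vermiculite board = ln(0.231/0.110)/(2πk) = 0.7419/(2π·0.0618) = 1.911 m·K/W
ΣR = 0.002197 + 2.548×10^-4 + 1.911 = 1.913 m·K/W
Q' = ΔT/ΣR = (426 °C − 36.9 °C)/1.913 = 203 W/m

Q' = 203 W/m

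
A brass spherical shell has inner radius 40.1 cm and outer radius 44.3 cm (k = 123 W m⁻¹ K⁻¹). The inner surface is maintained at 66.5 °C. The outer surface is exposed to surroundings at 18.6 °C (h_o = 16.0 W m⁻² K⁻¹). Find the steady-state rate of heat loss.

Q = 1880 W

Treat each layer as a resistance in series:
  R_brass = (1/0.401 − 1/0.443)/(4πk) = 0.2364/(4π·123) = 1.530×10^-4 K/W
  R_conv,out = 1/(4πr²h) = 1/(4π·0.443²·16.0) = 0.02534 K/W
ΣR = 1.530×10^-4 + 0.02534 = 0.02549 K/W
Q = ΔT/ΣR = (66.5 °C − 18.6 °C)/0.02549 = 1880 W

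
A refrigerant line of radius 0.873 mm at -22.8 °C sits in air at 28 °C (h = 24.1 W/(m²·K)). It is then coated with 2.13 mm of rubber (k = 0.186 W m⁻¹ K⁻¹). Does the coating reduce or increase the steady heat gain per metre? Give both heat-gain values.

Critical radius for a cylinder: r_cr = k/h = 0.00772 m = 0.772 cm.
Outer radius after coating: r₂ = 8.73×10^-4 + 0.00213 = 0.003003 m.
Since r₁ < r_cr and r₂ ≤ r_cr, the coating moves toward the maximum at r_cr — heat gain rises.
Bare: R = 1/(2πr₁h) = 7.565 m·K/W; Q = 50.8/7.565 = 6.72 W/m.
Coated: R = R_cond + R_conv = 3.256 m·K/W; Q = 50.8/3.256 = 15.6 W/m.

increases: 6.72 → 15.6 W/m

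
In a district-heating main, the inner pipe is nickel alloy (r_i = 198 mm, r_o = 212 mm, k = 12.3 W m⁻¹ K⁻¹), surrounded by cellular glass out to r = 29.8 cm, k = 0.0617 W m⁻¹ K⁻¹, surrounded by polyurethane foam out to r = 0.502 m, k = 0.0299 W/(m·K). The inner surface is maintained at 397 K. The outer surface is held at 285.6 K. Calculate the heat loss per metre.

Series thermal resistances, inner to outer:
  R'_nickel alloy = ln(0.212/0.198)/(2πk) = 0.06832/(2π·12.3) = 8.840×10^-4 m·K/W
  R'_cellular glass = ln(0.298/0.212)/(2πk) = 0.3405/(2π·0.0617) = 0.8783 m·K/W
  R'_polyurethane foam = ln(0.502/0.298)/(2πk) = 0.5215/(2π·0.0299) = 2.776 m·K/W
ΣR = 8.840×10^-4 + 0.8783 + 2.776 = 3.655 m·K/W
Q' = ΔT/ΣR = (397 K − 285.6 K)/3.655 = 30.5 W/m

Q' = 30.5 W/m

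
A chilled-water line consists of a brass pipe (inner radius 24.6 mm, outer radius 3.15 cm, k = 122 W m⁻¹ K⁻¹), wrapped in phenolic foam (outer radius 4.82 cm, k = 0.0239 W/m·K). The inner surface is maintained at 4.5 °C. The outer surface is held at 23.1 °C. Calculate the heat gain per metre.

Q' = 6.57 W/m

Series thermal resistances, inner to outer:
  R'_brass = ln(0.0315/0.0246)/(2πk) = 0.2472/(2π·122) = 3.225×10^-4 m·K/W
  R'_phenolic foam = ln(0.0482/0.0315)/(2πk) = 0.4254/(2π·0.0239) = 2.833 m·K/W
ΣR = 3.225×10^-4 + 2.833 = 2.833 m·K/W
Q' = ΔT/ΣR = (4.5 °C − 23.1 °C)/2.833 = -6.57 W/m
(Negative Q' ⇒ heat flows inward; heat gain = 6.57 W/m.)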